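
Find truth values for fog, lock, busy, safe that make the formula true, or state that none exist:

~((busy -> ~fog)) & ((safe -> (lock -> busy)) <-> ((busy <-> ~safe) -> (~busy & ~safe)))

fog=T; lock=F; busy=T; safe=T

  ~((busy -> ~fog)) = True
    busy -> ~fog = False
      ~fog = False
  (safe -> (lock -> busy)) <-> ((busy <-> ~safe) -> (~busy & ~safe)) = True
    safe -> (lock -> busy) = True
      lock -> busy = True
    (busy <-> ~safe) -> (~busy & ~safe) = True
      busy <-> ~safe = False
        ~safe = False
      ~busy & ~safe = False
        ~busy = False
        ~safe = False
Both conjuncts True, so the formula holds.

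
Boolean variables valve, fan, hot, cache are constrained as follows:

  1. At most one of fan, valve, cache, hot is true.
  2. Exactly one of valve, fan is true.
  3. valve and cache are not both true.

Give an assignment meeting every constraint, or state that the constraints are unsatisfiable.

valve = False, fan = True, hot = False, cache = False

  (1) {fan, valve, cache, hot}: 1 true — at most one ✓
  (2) {valve, fan}: 1 true — exactly one ✓
  (3) valve=F, cache=F — not both ✓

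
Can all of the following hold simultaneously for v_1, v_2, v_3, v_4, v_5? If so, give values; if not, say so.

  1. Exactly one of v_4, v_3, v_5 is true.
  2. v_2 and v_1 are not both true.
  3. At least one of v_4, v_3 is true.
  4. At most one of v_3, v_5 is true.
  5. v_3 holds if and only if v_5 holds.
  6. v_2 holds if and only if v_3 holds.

v_1: True, v_2: False, v_3: False, v_4: True, v_5: False

  (1) {v_4, v_3, v_5}: 1 true — exactly one ✓
  (2) v_2=F, v_1=T — not both ✓
  (3) {v_4, v_3}: 1 true — at least one ✓
  (4) {v_3, v_5}: 0 true — at most one ✓
  (5) v_3=F, v_5=F — same ✓
  (6) v_2=F, v_3=F — same ✓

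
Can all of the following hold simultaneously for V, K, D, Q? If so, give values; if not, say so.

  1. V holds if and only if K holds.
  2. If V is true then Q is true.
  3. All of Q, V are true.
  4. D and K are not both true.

V=T, K=T, D=F, Q=T

  (1) V=T, K=T — same ✓
  (2) V=T ⇒ Q: T ✓
  (3) {Q, V}: all 2 true ✓
  (4) D=F, K=T — not both ✓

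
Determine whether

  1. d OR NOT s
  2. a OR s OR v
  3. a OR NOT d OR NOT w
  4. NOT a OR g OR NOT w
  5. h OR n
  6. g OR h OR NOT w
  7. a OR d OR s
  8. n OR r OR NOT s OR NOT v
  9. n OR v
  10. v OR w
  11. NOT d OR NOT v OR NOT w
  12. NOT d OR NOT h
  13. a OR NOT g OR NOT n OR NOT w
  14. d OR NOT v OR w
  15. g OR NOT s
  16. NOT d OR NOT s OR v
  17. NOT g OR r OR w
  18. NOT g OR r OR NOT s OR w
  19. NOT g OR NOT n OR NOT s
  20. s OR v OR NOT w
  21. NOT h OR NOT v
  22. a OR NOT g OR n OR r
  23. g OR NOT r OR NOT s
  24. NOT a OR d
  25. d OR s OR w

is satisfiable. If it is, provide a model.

v = True, a = False, w = False, g = False, s = False, d = True, h = False, r = False, n = True

Try v = False:
  (n OR v) forces n = True.
  (v OR w) forces w = True.
  (s OR v OR NOT w) forces s = True.
  (d OR NOT s) forces d = True.
  clause (NOT d OR NOT s OR v) is falsified — backtrack.
So v = True.
  then (NOT h OR NOT v) forces h = False.
  then (h OR n) forces n = True.
Set a = False.
Set w = False.
  then (d OR NOT v OR w) forces d = True.
Set g = False.
  then (g OR NOT s) forces s = False.
Set r = False.
All clauses satisfied.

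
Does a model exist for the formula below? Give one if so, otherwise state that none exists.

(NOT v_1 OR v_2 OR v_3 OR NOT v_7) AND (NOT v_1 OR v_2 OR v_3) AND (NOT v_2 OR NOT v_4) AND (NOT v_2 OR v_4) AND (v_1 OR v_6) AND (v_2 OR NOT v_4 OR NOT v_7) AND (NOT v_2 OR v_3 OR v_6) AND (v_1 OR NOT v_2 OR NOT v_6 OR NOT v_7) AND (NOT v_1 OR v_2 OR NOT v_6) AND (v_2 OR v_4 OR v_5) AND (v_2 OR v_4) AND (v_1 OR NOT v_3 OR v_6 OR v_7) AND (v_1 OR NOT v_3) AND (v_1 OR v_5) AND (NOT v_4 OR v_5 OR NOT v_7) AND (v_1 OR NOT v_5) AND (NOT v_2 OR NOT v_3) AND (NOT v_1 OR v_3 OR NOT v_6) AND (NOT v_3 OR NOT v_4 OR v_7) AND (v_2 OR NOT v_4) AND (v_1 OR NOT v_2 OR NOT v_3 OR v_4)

No satisfying assignment exists.

Case v_2 = True:
  (NOT v_2 OR NOT v_4) forces v_4 = False.
  Clause (NOT v_2 OR v_4) is falsified — contradiction.
Case v_2 = False:
  (v_2 OR v_4) forces v_4 = True.
  Clause (v_2 OR NOT v_4) is falsified — contradiction.
Both cases fail, so the formula is unsatisfiable.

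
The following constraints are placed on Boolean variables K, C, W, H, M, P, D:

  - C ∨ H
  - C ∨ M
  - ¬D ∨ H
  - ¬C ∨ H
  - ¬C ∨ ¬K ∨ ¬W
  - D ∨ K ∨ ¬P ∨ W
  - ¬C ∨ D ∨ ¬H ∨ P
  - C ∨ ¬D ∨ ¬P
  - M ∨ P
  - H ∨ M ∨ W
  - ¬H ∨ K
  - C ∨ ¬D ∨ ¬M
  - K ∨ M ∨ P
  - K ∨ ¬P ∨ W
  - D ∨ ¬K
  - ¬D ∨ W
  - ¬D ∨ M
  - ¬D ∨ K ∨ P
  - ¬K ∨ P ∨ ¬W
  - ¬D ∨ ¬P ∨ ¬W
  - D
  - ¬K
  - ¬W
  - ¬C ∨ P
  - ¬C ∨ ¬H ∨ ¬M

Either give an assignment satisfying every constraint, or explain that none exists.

The formula is unsatisfiable.

Case W = True:
  Clause (¬W) is falsified — contradiction.
Case W = False:
  (¬D ∨ W) forces D = False.
  Clause (D) is falsified — contradiction.
Both cases fail, so the formula is unsatisfiable.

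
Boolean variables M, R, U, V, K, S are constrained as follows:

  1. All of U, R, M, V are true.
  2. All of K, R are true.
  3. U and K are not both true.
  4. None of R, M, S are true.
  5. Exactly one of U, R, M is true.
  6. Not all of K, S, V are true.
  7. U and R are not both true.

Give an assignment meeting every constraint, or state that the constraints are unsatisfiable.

Unsatisfiable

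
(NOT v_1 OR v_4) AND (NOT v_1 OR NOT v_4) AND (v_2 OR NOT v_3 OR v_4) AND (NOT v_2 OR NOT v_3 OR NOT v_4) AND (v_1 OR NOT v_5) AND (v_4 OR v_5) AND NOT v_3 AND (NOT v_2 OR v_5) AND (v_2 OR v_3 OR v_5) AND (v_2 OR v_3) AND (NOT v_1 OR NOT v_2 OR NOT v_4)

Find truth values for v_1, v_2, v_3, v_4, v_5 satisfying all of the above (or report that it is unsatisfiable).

No satisfying assignment exists.

Case v_3 = True:
  Clause (NOT v_3) is falsified — contradiction.
Case v_3 = False:
  (v_2 OR v_3) forces v_2 = True.
  (NOT v_2 OR v_5) forces v_5 = True.
  (v_1 OR NOT v_5) forces v_1 = True.
  (NOT v_1 OR v_4) forces v_4 = True.
  Clause (NOT v_1 OR NOT v_4) is falsified — contradiction.
Both cases fail, so the formula is unsatisfiable.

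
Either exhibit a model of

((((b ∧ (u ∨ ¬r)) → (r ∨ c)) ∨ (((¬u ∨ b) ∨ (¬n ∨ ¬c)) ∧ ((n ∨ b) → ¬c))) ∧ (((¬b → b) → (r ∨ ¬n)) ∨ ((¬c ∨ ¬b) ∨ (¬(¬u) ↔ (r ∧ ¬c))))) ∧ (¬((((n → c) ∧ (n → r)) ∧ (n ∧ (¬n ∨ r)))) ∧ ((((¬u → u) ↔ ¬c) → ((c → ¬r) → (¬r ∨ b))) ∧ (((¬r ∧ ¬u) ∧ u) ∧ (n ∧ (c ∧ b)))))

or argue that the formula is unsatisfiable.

Case u = True: the conjunct ¬u is False.
Case u = False: the conjunct u is False.
Both cases fail — unsatisfiable.

The formula is unsatisfiable.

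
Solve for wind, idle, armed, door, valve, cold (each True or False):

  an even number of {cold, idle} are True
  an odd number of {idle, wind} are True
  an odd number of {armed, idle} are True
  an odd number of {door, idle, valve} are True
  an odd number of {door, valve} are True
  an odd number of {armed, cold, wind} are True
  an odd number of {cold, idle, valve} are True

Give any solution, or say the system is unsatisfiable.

Adding constraints 1, 2, 3, 4, 5, 6 mod 2: every variable appears an even number of times on the left, so the left side is 0.
But the right sides sum to 1 (mod 2). 0 ≠ 1 — the system is inconsistent.

UNSATISFIABLE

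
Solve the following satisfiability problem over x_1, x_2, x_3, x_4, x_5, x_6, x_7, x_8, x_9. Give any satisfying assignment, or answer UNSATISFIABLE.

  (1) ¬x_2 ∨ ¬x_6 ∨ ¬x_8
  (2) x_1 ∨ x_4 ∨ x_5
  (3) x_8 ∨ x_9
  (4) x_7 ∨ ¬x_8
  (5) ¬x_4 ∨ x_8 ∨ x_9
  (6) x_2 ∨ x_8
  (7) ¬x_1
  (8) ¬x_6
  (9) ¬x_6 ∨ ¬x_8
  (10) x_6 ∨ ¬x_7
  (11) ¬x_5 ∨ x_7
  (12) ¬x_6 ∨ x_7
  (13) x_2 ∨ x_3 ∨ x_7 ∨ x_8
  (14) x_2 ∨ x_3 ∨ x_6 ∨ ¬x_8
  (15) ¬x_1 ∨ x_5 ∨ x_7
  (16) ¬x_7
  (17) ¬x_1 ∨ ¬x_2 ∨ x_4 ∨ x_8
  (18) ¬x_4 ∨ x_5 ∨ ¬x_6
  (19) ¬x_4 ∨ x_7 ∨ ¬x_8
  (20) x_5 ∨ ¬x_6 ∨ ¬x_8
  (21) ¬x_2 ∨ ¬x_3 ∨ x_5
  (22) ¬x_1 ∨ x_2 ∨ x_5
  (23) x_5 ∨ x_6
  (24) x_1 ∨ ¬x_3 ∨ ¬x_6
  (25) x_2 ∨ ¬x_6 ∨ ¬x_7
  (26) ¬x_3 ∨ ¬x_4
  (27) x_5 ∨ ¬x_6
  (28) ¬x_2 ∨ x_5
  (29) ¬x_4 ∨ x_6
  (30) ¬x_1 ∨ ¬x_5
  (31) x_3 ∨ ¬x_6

No satisfying assignment exists.

Case x_1 = True:
  Clause (¬x_1) is falsified — contradiction.
Case x_1 = False:
  (¬x_6) forces x_6 = False.
  (x_6 ∨ ¬x_7) forces x_7 = False.
  (x_7 ∨ ¬x_8) forces x_8 = False.
  (x_8 ∨ x_9) forces x_9 = True.
  (x_2 ∨ x_8) forces x_2 = True.
  (¬x_5 ∨ x_7) forces x_5 = False.
  Clause (x_5 ∨ x_6) is falsified — contradiction.
Both cases fail, so the formula is unsatisfiable.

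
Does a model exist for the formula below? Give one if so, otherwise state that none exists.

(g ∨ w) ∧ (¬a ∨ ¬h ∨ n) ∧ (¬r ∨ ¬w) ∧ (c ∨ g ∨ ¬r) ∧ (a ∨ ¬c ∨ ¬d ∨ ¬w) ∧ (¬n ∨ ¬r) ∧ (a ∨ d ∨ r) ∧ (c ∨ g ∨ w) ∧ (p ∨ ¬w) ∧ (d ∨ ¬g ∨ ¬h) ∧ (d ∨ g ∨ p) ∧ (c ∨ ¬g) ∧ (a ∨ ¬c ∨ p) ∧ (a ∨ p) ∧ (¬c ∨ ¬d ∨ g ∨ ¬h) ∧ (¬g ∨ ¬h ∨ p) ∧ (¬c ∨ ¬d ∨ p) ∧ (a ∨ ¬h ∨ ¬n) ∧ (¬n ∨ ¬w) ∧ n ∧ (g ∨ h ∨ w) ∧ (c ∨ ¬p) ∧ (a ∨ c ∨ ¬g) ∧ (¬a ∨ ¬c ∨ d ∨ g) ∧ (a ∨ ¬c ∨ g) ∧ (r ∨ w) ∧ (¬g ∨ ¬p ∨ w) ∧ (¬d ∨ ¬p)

No satisfying assignment exists.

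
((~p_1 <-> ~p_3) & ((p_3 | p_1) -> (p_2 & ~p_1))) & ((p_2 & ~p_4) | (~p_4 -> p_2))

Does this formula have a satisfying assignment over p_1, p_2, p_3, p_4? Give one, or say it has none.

p_1=F; p_2=F; p_3=F; p_4=T

  (~p_1 <-> ~p_3) & ((p_3 | p_1) -> (p_2 & ~p_1)) = True
    ~p_1 <-> ~p_3 = True
      ~p_1 = True
      ~p_3 = True
    (p_3 | p_1) -> (p_2 & ~p_1) = True
      p_3 | p_1 = False
      p_2 & ~p_1 = False
        ~p_1 = True
  (p_2 & ~p_4) | (~p_4 -> p_2) = True
    p_2 & ~p_4 = False
      ~p_4 = False
    ~p_4 -> p_2 = True
      ~p_4 = False
Both conjuncts True, so the formula holds.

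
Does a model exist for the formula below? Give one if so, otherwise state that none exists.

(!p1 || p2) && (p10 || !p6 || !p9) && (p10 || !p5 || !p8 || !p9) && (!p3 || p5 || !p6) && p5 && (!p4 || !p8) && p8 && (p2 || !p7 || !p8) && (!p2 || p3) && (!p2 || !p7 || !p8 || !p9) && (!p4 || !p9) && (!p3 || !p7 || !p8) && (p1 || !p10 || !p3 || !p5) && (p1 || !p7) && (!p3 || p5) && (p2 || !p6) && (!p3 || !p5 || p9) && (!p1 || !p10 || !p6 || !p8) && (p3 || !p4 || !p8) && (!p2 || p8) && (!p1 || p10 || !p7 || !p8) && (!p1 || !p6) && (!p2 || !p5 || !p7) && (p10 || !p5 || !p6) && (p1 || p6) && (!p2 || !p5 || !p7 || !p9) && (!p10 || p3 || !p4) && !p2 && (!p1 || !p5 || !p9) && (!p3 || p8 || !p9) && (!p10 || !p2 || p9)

The formula is unsatisfiable.

Case p2 = True:
  Clause (!p2) is falsified — contradiction.
Case p2 = False:
  (!p1 || p2) forces p1 = False.
  (p5) forces p5 = True.
  (p8) forces p8 = True.
  (!p4 || !p8) forces p4 = False.
  (p2 || !p7 || !p8) forces p7 = False.
  (p2 || !p6) forces p6 = False.
  Clause (p1 || p6) is falsified — contradiction.
Both cases fail, so the formula is unsatisfiable.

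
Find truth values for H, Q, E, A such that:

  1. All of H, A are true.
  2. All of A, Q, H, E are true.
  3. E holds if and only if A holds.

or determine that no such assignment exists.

H: True; Q: True; E: True; A: True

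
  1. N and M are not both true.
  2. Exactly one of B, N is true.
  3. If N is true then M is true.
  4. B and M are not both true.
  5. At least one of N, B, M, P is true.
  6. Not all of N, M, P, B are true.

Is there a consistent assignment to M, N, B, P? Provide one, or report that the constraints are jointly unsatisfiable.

M: False, N: False, B: True, P: False

  (1) N=F, M=F — not both ✓
  (2) {B, N}: 1 true — exactly one ✓
  (3) N=F ⇒ M: vacuous ✓
  (4) B=T, M=F — not both ✓
  (5) {N, B, M, P}: 1 true — at least one ✓
  (6) {N, M, P, B}: 1/4 true — not all ✓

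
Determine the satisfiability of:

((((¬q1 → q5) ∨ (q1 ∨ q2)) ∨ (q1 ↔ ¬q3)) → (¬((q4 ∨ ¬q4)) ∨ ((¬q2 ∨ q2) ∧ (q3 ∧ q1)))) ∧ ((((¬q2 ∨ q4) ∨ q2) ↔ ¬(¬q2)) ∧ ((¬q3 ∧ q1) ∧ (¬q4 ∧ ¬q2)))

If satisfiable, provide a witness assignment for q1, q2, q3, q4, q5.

Case q2 = True: the conjunct ¬q2 is False.
Case q2 = False: the conjunct ((¬q2 ∨ q4) ∨ q2) ↔ ¬(¬q2) becomes (True ∨ False) ↔ ¬True = False.
Both cases fail — unsatisfiable.

UNSATISFIABLE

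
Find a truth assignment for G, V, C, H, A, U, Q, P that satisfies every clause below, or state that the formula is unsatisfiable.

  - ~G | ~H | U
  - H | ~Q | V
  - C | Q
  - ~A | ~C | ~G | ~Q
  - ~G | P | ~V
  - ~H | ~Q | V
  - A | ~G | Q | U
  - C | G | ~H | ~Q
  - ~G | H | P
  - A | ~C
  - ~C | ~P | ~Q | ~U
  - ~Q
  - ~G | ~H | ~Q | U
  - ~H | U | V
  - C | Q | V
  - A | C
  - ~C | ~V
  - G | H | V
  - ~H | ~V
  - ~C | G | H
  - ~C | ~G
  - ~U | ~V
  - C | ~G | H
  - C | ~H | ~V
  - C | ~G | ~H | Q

Unit clause (~Q) forces Q = False.
In (C | Q) only C is left, so C = True.
In (A | ~C) only A is left, so A = True.
In (~C | ~V) only ~V is left, so V = False.
In (~C | ~G) only ~G is left, so G = False.
In (G | H | V) only H is left, so H = True.
In (~H | U | V) only U is left, so U = True.
Set P = False.
All clauses satisfied.

G=F, V=F, C=T, H=T, A=T, U=T, Q=F, P=F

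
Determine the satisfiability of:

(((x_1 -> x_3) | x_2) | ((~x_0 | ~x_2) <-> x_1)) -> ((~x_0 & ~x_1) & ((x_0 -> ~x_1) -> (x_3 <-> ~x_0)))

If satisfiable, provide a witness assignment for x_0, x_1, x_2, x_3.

x_0=F, x_1=F, x_2=F, x_3=T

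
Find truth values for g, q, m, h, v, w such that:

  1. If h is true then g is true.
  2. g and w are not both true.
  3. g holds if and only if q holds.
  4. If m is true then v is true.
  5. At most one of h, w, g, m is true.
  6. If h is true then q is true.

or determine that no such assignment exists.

g: False, q: False, m: False, h: False, v: True, w: False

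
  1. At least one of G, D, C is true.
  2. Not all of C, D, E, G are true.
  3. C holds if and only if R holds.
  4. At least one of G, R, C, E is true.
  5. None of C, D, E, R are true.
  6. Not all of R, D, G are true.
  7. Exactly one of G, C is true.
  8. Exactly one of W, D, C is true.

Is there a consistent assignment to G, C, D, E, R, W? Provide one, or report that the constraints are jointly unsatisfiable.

G: True; C: False; D: False; E: False; R: False; W: True

  (1) {G, D, C}: 1 true — at least one ✓
  (2) {C, D, E, G}: 1/4 true — not all ✓
  (3) C=F, R=F — same ✓
  (4) {G, R, C, E}: 1 true — at least one ✓
  (5) {C, D, E, R}: 0 true — none ✓
  (6) {R, D, G}: 1/3 true — not all ✓
  (7) {G, C}: 1 true — exactly one ✓
  (8) {W, D, C}: 1 true — exactly one ✓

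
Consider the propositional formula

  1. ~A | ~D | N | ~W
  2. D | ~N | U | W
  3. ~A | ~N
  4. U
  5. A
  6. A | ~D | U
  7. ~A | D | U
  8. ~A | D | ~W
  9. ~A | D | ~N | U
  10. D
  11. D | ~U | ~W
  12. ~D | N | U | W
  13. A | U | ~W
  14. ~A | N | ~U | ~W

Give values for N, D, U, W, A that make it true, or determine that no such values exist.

Unit clause (U) forces U = True.
Unit clause (A) forces A = True.
Unit clause (D) forces D = True.
In (~A | ~N) only ~N is left, so N = False.
In (~A | N | ~U | ~W) only ~W is left, so W = False.
All clauses satisfied.

N = False; D = True; U = True; W = False; A = True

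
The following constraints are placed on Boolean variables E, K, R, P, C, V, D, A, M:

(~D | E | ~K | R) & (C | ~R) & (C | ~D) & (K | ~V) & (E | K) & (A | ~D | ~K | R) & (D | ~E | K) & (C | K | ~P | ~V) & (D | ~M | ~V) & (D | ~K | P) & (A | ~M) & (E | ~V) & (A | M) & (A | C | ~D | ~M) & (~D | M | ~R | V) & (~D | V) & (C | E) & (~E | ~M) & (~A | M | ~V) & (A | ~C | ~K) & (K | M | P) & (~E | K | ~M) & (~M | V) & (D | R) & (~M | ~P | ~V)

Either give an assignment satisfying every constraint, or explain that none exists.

Set E = True.
  then (~E | ~M) forces M = False.
  then (A | M) forces A = True.
  then (~A | M | ~V) forces V = False.
  then (~D | V) forces D = False.
  then (D | R) forces R = True.
  then (C | ~R) forces C = True.
  then (D | ~E | K) forces K = True.
  then (D | ~K | P) forces P = True.
All clauses satisfied.

E = True, K = True, R = True, P = True, C = True, V = False, D = False, A = True, M = False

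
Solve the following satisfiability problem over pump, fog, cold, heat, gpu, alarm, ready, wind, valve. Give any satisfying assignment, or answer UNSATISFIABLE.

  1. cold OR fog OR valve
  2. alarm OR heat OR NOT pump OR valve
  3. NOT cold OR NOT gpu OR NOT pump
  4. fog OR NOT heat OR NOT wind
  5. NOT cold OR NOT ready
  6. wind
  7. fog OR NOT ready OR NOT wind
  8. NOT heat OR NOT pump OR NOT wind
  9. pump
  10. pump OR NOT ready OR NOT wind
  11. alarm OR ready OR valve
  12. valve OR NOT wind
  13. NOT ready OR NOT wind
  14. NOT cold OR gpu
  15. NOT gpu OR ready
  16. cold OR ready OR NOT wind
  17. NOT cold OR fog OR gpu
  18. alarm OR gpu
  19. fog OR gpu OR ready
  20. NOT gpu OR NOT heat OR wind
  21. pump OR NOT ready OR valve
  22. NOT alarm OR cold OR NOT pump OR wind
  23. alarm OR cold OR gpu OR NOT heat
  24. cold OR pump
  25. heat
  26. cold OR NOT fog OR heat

No satisfying assignment exists.

Case pump = True:
  (wind) forces wind = True.
  (NOT heat OR NOT pump OR NOT wind) forces heat = False.
  Clause (heat) is falsified — contradiction.
Case pump = False:
  Clause (pump) is falsified — contradiction.
Both cases fail, so the formula is unsatisfiable.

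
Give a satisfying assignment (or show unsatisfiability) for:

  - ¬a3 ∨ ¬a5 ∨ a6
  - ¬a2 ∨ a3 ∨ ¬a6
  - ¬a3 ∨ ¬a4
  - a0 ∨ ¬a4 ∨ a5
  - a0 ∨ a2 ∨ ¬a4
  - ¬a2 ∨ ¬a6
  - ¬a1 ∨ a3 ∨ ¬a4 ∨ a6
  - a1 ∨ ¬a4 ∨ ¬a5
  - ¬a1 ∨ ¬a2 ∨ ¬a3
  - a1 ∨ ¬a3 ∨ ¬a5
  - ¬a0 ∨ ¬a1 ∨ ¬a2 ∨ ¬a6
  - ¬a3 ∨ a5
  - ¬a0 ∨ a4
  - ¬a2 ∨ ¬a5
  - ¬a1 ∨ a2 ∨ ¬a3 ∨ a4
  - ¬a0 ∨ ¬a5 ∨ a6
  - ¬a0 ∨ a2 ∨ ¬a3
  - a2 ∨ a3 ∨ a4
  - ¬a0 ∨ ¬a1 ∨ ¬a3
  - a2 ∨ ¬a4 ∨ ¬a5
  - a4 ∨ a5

a0 = True; a1 = False; a2 = True; a3 = False; a4 = True; a5 = False; a6 = False

Set a0 = True.
  then (¬a0 ∨ a4) forces a4 = True.
  then (¬a3 ∨ ¬a4) forces a3 = False.
Set a1 = False.
  then (a1 ∨ ¬a4 ∨ ¬a5) forces a5 = False.
Set a2 = True.
  then (¬a2 ∨ a3 ∨ ¬a6) forces a6 = False.
All clauses satisfied.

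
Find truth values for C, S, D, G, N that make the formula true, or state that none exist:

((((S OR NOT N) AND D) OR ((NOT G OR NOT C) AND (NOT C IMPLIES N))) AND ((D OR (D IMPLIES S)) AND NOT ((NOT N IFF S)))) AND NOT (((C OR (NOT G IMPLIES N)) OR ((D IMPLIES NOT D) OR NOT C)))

No satisfying assignment exists.

The conjunct NOT (((C OR (NOT G IMPLIES N)) OR ((D IMPLIES NOT D) OR NOT C))) is unsatisfiable on its own:
  C = True: this becomes NOT ((True OR (D IMPLIES NOT D))) = False.
  C = False: this becomes NOT (((NOT G IMPLIES N) OR True)) = False.
So the whole conjunction is unsatisfiable.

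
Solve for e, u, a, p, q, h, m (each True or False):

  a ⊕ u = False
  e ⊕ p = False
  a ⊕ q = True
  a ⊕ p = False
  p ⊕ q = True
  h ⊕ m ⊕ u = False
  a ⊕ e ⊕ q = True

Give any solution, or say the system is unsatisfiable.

e = False, u = False, a = False, p = False, q = True, h = False, m = False

a ⊕ u = F ⊕ F = False ✓
e ⊕ p = F ⊕ F = False ✓
a ⊕ q = F ⊕ T = True ✓
a ⊕ p = F ⊕ F = False ✓
p ⊕ q = F ⊕ T = True ✓
h ⊕ m ⊕ u = F ⊕ F ⊕ F = False ✓
a ⊕ e ⊕ q = F ⊕ F ⊕ T = True ✓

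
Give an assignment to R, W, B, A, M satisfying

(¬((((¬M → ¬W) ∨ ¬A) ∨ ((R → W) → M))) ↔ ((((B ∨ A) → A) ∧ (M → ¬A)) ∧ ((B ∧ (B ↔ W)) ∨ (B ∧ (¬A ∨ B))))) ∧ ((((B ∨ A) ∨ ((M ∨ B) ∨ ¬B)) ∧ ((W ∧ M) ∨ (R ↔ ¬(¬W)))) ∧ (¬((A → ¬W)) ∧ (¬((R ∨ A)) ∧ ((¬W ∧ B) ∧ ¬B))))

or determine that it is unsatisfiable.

No satisfying assignment exists.

Case W = True: the conjunct ¬W is False.
Case W = False: the conjunct ¬((A → ¬W)) becomes ¬((A → True)) = False.
Both cases fail — unsatisfiable.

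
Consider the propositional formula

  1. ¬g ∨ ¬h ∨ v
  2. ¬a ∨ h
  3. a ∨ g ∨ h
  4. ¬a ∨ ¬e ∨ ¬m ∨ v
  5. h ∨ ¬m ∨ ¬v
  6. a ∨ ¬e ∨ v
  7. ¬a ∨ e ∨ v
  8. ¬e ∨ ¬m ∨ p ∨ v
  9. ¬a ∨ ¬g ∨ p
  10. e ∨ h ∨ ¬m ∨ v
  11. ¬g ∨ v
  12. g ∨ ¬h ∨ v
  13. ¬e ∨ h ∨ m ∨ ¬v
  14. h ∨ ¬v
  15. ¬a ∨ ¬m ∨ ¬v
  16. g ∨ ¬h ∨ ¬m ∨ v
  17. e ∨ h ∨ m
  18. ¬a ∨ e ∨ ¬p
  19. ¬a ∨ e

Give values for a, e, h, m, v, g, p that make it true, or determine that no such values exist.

Set a = False.
Set e = False.
Try h = False:
  (a ∨ g ∨ h) forces g = True.
  (¬g ∨ v) forces v = True.
  clause (h ∨ ¬v) is falsified — backtrack.
So h = True.
Set m = False.
Set v = True.
Set g = True.
Set p = True.
All clauses satisfied.

a = False, e = False, h = True, m = False, v = True, g = True, p = True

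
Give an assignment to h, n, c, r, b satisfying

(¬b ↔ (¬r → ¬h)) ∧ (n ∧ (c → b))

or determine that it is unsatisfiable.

h: True, n: True, c: False, r: True, b: False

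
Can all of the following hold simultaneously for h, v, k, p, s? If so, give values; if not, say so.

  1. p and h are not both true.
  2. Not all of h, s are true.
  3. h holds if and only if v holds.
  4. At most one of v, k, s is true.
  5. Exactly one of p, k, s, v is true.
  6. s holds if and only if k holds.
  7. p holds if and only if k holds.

h: True; v: True; k: False; p: False; s: False

  (1) p=F, h=T — not both ✓
  (2) {h, s}: 1/2 true — not all ✓
  (3) h=T, v=T — same ✓
  (4) {v, k, s}: 1 true — at most one ✓
  (5) {p, k, s, v}: 1 true — exactly one ✓
  (6) s=F, k=F — same ✓
  (7) p=F, k=F — same ✓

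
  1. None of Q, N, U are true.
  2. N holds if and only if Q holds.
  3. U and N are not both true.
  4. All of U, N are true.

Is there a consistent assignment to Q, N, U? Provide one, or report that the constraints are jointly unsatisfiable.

Unsatisfiable — no assignment works.

Case N = True:
  Constraint (1) is violated (N=T) — contradiction.
Case N = False:
  Constraint (4) is violated (N=F) — contradiction.
Both cases fail — unsatisfiable.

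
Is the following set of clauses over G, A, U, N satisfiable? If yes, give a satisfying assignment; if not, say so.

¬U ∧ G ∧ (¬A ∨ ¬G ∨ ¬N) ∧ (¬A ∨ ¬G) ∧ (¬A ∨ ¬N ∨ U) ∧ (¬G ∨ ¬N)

G = True, A = False, U = False, N = False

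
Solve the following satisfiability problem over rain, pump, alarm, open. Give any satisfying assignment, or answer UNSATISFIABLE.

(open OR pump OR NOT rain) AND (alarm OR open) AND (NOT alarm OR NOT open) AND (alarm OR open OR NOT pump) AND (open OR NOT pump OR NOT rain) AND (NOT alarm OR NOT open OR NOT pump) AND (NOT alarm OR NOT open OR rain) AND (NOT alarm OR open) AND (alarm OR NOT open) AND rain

Case alarm = True:
  (NOT alarm OR NOT open) forces open = False.
  Clause (NOT alarm OR open) is falsified — contradiction.
Case alarm = False:
  (alarm OR open) forces open = True.
  Clause (alarm OR NOT open) is falsified — contradiction.
Both cases fail, so the formula is unsatisfiable.

UNSATISFIABLE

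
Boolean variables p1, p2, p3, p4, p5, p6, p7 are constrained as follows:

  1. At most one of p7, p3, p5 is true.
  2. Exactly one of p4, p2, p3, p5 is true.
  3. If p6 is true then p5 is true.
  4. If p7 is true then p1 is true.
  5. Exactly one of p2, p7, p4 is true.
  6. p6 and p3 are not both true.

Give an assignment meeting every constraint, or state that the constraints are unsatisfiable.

p1 = True, p2 = False, p3 = False, p4 = True, p5 = False, p6 = False, p7 = False

  (1) {p7, p3, p5}: 0 true — at most one ✓
  (2) {p4, p2, p3, p5}: 1 true — exactly one ✓
  (3) p6=F ⇒ p5: vacuous ✓
  (4) p7=F ⇒ p1: vacuous ✓
  (5) {p2, p7, p4}: 1 true — exactly one ✓
  (6) p6=F, p3=F — not both ✓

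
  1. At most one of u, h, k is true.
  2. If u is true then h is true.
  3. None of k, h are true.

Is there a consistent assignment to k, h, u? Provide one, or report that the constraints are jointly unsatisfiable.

k=F, h=F, u=F

  (1) {u, h, k}: 0 true — at most one ✓
  (2) u=F ⇒ h: vacuous ✓
  (3) {k, h}: 0 true — none ✓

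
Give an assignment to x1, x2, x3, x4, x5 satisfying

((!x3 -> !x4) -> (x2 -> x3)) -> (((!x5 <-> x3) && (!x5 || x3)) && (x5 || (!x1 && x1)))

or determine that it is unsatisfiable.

x1: True; x2: True; x3: False; x4: False; x5: False

  ((!x3 -> !x4) -> (x2 -> x3)) -> (((!x5 <-> x3) && (!x5 || x3)) && (x5 || (!x1 && x1))) = True
    (!x3 -> !x4) -> (x2 -> x3) = False
      !x3 -> !x4 = True
        !x3 = True
        !x4 = True
      x2 -> x3 = False
    ((!x5 <-> x3) && (!x5 || x3)) && (x5 || (!x1 && x1)) = False
      (!x5 <-> x3) && (!x5 || x3) = False
        !x5 <-> x3 = False
          !x5 = True
        !x5 || x3 = True
          !x5 = True
      x5 || (!x1 && x1) = False
        !x1 && x1 = False
          !x1 = False
The formula evaluates to True.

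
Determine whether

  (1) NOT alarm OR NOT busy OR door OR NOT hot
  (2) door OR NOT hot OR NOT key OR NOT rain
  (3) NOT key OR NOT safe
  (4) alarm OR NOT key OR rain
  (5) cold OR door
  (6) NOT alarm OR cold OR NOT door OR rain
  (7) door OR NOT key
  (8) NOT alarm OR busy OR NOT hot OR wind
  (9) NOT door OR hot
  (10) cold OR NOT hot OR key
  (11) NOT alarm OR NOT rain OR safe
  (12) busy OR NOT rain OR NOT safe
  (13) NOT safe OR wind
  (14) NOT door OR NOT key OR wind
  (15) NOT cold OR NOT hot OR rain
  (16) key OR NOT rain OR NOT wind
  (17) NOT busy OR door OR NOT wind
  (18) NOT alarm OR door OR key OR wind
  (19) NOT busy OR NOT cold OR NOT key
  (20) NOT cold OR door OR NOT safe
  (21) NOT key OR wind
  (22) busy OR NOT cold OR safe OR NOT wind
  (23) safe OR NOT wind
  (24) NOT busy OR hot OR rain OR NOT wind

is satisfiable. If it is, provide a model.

busy = False; rain = False; door = False; key = False; hot = False; safe = False; alarm = False; wind = False; cold = True

Set busy = False.
Set rain = False.
Try door = True:
  (NOT door OR hot) forces hot = True.
  (NOT cold OR NOT hot OR rain) forces cold = False.
  (NOT alarm OR cold OR NOT door OR rain) forces alarm = False.
  (alarm OR NOT key OR rain) forces key = False.
  clause (cold OR NOT hot OR key) is falsified — backtrack.
So door = False.
  then (cold OR door) forces cold = True.
  then (door OR NOT key) forces key = False.
  then (NOT cold OR NOT hot OR rain) forces hot = False.
  then (NOT cold OR door OR NOT safe) forces safe = False.
  then (busy OR NOT cold OR safe OR NOT wind) forces wind = False.
  then (NOT alarm OR door OR key OR wind) forces alarm = False.
All clauses satisfied.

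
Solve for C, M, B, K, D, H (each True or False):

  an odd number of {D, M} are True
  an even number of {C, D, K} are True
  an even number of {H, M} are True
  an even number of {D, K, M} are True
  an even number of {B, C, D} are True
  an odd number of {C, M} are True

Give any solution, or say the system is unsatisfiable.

Adding constraints 2, 4, 6 mod 2: every variable appears an even number of times on the left, so the left side is 0.
But the right sides sum to 1 (mod 2). 0 ≠ 1 — the system is inconsistent.

The formula is unsatisfiable.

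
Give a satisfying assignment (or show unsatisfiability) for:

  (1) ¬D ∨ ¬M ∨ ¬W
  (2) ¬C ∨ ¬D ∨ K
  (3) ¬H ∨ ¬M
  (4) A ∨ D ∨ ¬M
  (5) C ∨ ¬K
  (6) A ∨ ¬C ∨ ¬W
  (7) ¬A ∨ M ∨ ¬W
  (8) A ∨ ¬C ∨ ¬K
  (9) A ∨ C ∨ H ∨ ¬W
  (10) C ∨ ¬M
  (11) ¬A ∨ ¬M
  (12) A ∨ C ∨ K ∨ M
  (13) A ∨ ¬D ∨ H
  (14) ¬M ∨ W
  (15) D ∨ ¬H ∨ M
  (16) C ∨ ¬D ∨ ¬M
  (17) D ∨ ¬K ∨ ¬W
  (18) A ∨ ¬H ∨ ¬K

Set W = False.
  then (¬M ∨ W) forces M = False.
Set H = False.
Set K = False.
Set D = False.
Set A = False.
  then (A ∨ C ∨ K ∨ M) forces C = True.
All clauses satisfied.

W=F; H=F; K=F; D=F; A=F; M=F; C=T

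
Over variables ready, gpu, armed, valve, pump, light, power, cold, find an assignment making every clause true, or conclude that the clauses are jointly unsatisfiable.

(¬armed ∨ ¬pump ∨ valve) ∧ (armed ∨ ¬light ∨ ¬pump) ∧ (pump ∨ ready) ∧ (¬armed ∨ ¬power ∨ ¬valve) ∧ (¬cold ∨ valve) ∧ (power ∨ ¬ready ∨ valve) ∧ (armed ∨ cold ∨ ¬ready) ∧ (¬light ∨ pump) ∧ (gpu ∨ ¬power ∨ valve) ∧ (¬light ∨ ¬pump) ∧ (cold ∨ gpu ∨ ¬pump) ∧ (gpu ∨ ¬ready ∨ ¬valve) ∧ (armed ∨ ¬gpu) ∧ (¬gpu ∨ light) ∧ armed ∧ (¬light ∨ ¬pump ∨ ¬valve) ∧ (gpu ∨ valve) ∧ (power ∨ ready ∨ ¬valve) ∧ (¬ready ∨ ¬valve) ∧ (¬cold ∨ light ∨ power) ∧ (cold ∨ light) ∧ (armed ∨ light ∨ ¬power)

Case light = True:
  (¬light ∨ pump) forces pump = True.
  Clause (¬light ∨ ¬pump) is falsified — contradiction.
Case light = False:
  (¬gpu ∨ light) forces gpu = False.
  (armed) forces armed = True.
  (gpu ∨ valve) forces valve = True.
  (¬armed ∨ ¬power ∨ ¬valve) forces power = False.
  (gpu ∨ ¬ready ∨ ¬valve) forces ready = False.
  Clause (power ∨ ready ∨ ¬valve) is falsified — contradiction.
Both cases fail, so the formula is unsatisfiable.

UNSATISFIABLE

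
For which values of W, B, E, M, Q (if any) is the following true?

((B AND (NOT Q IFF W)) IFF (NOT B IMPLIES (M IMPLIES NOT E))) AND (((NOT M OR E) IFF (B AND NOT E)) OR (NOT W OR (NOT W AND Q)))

W: False; B: True; E: False; M: True; Q: True

  (B AND (NOT Q IFF W)) IFF (NOT B IMPLIES (M IMPLIES NOT E)) = True
    B AND (NOT Q IFF W) = True
      NOT Q IFF W = True
        NOT Q = False
    NOT B IMPLIES (M IMPLIES NOT E) = True
      NOT B = False
      M IMPLIES NOT E = True
        NOT E = True
  ((NOT M OR E) IFF (B AND NOT E)) OR (NOT W OR (NOT W AND Q)) = True
    (NOT M OR E) IFF (B AND NOT E) = False
      NOT M OR E = False
        NOT M = False
      B AND NOT E = True
        NOT E = True
    NOT W OR (NOT W AND Q) = True
      NOT W = True
      NOT W AND Q = True
        NOT W = True
Both conjuncts True, so the formula holds.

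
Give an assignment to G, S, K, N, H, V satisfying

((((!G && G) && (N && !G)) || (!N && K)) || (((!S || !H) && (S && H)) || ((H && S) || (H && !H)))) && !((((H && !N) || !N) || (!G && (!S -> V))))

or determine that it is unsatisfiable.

G = True; S = True; K = False; N = True; H = True; V = True

  (((!G && G) && (N && !G)) || (!N && K)) || (((!S || !H) && (S && H)) || ((H && S) || (H && !H))) = True
    ((!G && G) && (N && !G)) || (!N && K) = False
      (!G && G) && (N && !G) = False
        !G && G = False
          !G = False
        N && !G = False
          !G = False
      !N && K = False
        !N = False
    ((!S || !H) && (S && H)) || ((H && S) || (H && !H)) = True
      (!S || !H) && (S && H) = False
        !S || !H = False
          !S = False
          !H = False
        S && H = True
      (H && S) || (H && !H) = True
        H && S = True
        H && !H = False
          !H = False
  !((((H && !N) || !N) || (!G && (!S -> V)))) = True
    ((H && !N) || !N) || (!G && (!S -> V)) = False
      (H && !N) || !N = False
        H && !N = False
          !N = False
        !N = False
      !G && (!S -> V) = False
        !G = False
        !S -> V = True
          !S = False
Both conjuncts True, so the formula holds.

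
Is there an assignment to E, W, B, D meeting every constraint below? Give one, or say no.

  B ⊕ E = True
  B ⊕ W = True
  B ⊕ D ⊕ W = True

E=T, W=T, B=F, D=F

B ⊕ E = F ⊕ T = True ✓
B ⊕ W = F ⊕ T = True ✓
B ⊕ D ⊕ W = F ⊕ F ⊕ T = True ✓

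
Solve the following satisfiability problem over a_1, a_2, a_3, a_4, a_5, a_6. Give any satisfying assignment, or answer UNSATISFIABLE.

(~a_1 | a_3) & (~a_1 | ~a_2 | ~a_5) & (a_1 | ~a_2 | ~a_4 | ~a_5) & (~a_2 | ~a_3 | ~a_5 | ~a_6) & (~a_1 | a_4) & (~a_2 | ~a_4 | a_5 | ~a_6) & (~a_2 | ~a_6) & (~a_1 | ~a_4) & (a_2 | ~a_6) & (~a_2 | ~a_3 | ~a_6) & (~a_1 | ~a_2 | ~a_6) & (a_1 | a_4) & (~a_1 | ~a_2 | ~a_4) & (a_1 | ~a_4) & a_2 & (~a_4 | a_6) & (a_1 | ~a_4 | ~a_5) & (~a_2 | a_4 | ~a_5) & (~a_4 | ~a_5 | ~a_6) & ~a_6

Case a_4 = True:
  (~a_1 | ~a_4) forces a_1 = False.
  Clause (a_1 | ~a_4) is falsified — contradiction.
Case a_4 = False:
  (~a_1 | a_4) forces a_1 = False.
  Clause (a_1 | a_4) is falsified — contradiction.
Both cases fail, so the formula is unsatisfiable.

UNSATISFIABLE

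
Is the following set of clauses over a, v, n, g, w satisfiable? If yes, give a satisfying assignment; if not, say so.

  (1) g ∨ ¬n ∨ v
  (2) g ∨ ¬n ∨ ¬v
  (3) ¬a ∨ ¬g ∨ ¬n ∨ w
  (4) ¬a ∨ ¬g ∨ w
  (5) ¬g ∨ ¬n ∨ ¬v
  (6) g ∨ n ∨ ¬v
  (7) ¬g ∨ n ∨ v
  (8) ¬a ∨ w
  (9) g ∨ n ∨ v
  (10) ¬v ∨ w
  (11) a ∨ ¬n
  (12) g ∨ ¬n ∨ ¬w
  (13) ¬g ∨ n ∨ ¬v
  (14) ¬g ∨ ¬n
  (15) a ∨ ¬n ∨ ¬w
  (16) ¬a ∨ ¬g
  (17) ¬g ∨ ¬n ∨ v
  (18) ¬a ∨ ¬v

The formula is unsatisfiable.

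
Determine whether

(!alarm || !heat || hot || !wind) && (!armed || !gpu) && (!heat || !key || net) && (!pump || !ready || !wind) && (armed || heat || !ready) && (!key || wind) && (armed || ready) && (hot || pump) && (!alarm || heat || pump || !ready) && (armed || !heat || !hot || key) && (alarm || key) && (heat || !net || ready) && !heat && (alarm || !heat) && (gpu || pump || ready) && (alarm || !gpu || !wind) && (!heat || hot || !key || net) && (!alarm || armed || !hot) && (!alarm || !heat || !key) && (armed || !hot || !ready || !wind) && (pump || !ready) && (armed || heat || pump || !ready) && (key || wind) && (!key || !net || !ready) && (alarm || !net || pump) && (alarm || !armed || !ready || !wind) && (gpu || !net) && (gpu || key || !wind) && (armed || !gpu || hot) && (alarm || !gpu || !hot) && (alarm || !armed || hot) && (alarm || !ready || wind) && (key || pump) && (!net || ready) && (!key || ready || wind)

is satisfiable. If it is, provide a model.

Unit clause (!heat) forces heat = False.
Try pump = False:
  (hot || pump) forces hot = True.
  (pump || !ready) forces ready = False.
  (armed || ready) forces armed = True.
  (!armed || !gpu) forces gpu = False.
  clause (gpu || pump || ready) is falsified — backtrack.
So pump = True.
Try wind = False:
  (!key || wind) forces key = False.
  clause (key || wind) is falsified — backtrack.
So wind = True.
  then (!pump || !ready || !wind) forces ready = False.
  then (armed || ready) forces armed = True.
  then (heat || !net || ready) forces net = False.
  then (!armed || !gpu) forces gpu = False.
  then (gpu || key || !wind) forces key = True.
Set alarm = True.
Set hot = False.
All clauses satisfied.

pump=T, wind=T, net=F, alarm=T, key=T, gpu=F, heat=F, ready=F, armed=T, hot=F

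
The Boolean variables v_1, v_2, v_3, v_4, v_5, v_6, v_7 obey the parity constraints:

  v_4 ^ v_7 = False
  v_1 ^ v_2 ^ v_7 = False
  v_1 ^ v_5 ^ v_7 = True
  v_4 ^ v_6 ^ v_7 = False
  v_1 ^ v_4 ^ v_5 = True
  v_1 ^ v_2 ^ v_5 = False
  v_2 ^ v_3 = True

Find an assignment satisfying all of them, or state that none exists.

v_1 = True, v_2 = False, v_3 = True, v_4 = True, v_5 = True, v_6 = False, v_7 = True

v_4 ^ v_7 = T ^ T = False ✓
v_1 ^ v_2 ^ v_7 = T ^ F ^ T = False ✓
v_1 ^ v_5 ^ v_7 = T ^ T ^ T = True ✓
v_4 ^ v_6 ^ v_7 = T ^ F ^ T = False ✓
v_1 ^ v_4 ^ v_5 = T ^ T ^ T = True ✓
v_1 ^ v_2 ^ v_5 = T ^ F ^ T = False ✓
v_2 ^ v_3 = F ^ T = True ✓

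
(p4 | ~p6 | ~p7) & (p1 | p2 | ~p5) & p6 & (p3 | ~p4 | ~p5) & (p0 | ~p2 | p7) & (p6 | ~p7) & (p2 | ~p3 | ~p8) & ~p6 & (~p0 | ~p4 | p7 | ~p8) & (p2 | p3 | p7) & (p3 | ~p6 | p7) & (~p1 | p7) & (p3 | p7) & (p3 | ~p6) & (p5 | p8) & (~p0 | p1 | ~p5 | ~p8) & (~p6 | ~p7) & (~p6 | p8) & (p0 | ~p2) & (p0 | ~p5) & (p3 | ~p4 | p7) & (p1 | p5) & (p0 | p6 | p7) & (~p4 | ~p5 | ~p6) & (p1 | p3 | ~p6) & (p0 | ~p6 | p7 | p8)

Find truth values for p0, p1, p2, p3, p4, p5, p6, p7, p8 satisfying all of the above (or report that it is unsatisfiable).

Case p6 = True:
  Clause (~p6) is falsified — contradiction.
Case p6 = False:
  Clause (p6) is falsified — contradiction.
Both cases fail, so the formula is unsatisfiable.

No satisfying assignment exists.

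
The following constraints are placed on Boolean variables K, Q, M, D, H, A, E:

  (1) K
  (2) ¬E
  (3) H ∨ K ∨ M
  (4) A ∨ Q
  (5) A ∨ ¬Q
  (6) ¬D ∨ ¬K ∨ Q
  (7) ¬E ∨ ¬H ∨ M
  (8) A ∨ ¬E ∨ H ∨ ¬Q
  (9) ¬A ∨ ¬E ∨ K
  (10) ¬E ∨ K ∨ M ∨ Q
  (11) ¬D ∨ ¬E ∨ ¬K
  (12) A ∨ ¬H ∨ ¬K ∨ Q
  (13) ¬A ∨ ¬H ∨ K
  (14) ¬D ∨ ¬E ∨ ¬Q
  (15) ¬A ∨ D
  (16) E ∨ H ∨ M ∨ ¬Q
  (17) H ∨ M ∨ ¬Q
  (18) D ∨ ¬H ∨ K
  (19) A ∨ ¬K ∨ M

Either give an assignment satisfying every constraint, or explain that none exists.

Unit clause (K) forces K = True.
Unit clause (¬E) forces E = False.
Set Q = True.
  then (A ∨ ¬Q) forces A = True.
  then (¬A ∨ D) forces D = True.
Set M = False.
  then (E ∨ H ∨ M ∨ ¬Q) forces H = True.
All clauses satisfied.

K = True, Q = True, M = False, D = True, H = True, A = True, E = False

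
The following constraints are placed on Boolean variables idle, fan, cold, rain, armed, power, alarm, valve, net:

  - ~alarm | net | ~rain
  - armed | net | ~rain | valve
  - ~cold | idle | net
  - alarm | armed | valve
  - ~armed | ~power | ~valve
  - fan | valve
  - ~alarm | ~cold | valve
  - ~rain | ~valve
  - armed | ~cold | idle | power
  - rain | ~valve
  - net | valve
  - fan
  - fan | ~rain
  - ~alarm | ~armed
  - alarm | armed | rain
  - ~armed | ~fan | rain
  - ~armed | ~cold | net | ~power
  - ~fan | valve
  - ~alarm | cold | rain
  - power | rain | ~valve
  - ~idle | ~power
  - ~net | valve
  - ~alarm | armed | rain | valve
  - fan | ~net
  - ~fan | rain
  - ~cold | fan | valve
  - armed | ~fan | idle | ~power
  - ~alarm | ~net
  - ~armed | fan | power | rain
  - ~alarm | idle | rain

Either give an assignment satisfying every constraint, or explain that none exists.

Unsatisfiable

Case fan = True:
  (~fan | valve) forces valve = True.
  (~rain | ~valve) forces rain = False.
  Clause (rain | ~valve) is falsified — contradiction.
Case fan = False:
  Clause (fan) is falsified — contradiction.
Both cases fail, so the formula is unsatisfiable.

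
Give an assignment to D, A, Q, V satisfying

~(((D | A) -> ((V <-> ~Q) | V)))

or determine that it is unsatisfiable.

D = False; A = True; Q = False; V = False

  ~(((D | A) -> ((V <-> ~Q) | V))) = True
    (D | A) -> ((V <-> ~Q) | V) = False
      D | A = True
      (V <-> ~Q) | V = False
        V <-> ~Q = False
          ~Q = True
The formula evaluates to True.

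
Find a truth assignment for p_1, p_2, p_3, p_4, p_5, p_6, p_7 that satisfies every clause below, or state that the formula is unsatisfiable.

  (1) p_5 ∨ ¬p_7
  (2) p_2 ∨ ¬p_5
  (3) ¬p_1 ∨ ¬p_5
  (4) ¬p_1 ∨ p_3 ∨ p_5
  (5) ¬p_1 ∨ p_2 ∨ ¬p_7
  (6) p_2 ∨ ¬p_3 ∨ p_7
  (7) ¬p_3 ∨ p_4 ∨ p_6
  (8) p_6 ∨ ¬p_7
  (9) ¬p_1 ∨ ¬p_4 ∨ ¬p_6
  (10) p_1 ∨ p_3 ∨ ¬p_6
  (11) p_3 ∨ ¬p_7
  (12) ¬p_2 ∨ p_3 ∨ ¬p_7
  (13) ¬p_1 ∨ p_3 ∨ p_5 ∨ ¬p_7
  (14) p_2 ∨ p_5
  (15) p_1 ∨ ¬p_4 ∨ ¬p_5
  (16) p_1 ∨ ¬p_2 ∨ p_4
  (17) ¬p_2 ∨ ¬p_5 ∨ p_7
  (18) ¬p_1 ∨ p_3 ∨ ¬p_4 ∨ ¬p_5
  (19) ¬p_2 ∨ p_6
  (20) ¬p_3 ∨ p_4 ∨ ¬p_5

p_1=T; p_2=T; p_3=T; p_4=F; p_5=F; p_6=T; p_7=F

Set p_1 = True.
  then (¬p_1 ∨ ¬p_5) forces p_5 = False.
  then (¬p_1 ∨ p_3 ∨ p_5) forces p_3 = True.
  then (p_2 ∨ p_5) forces p_2 = True.
  then (¬p_2 ∨ p_6) forces p_6 = True.
  then (p_5 ∨ ¬p_7) forces p_7 = False.
  then (¬p_1 ∨ ¬p_4 ∨ ¬p_6) forces p_4 = False.
All clauses satisfied.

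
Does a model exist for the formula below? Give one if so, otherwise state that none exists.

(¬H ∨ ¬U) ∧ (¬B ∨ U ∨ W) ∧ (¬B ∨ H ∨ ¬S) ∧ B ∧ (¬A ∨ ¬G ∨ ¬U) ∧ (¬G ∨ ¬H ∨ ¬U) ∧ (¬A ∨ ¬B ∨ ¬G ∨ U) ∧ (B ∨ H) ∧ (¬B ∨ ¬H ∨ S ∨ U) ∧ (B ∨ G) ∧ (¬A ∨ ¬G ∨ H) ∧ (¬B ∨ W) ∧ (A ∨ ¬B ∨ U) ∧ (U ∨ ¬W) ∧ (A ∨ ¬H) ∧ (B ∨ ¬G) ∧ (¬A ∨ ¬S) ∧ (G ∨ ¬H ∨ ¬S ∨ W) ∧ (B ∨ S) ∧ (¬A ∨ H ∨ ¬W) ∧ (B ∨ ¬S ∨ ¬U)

Unit clause (B) forces B = True.
In (¬B ∨ W) only W is left, so W = True.
In (U ∨ ¬W) only U is left, so U = True.
In (¬H ∨ ¬U) only ¬H is left, so H = False.
In (¬B ∨ H ∨ ¬S) only ¬S is left, so S = False.
In (¬A ∨ H ∨ ¬W) only ¬A is left, so A = False.
Set G = True.
All clauses satisfied.

G = True, S = False, A = False, W = True, B = True, U = True, H = False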